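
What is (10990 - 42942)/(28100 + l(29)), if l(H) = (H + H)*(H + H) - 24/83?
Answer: -165751/163218 ≈ -1.0155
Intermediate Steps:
l(H) = -24/83 + 4*H**2 (l(H) = (2*H)*(2*H) - 24*1/83 = 4*H**2 - 24/83 = -24/83 + 4*H**2)
(10990 - 42942)/(28100 + l(29)) = (10990 - 42942)/(28100 + (-24/83 + 4*29**2)) = -31952/(28100 + (-24/83 + 4*841)) = -31952/(28100 + (-24/83 + 3364)) = -31952/(28100 + 279188/83) = -31952/2611488/83 = -31952*83/2611488 = -165751/163218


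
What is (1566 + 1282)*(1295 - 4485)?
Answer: -9085120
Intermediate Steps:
(1566 + 1282)*(1295 - 4485) = 2848*(-3190) = -9085120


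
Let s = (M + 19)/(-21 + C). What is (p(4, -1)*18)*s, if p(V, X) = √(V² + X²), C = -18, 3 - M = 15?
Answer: -42*√17/13 ≈ -13.321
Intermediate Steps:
M = -12 (M = 3 - 1*15 = 3 - 15 = -12)
s = -7/39 (s = (-12 + 19)/(-21 - 18) = 7/(-39) = 7*(-1/39) = -7/39 ≈ -0.17949)
(p(4, -1)*18)*s = (√(4² + (-1)²)*18)*(-7/39) = (√(16 + 1)*18)*(-7/39) = (√17*18)*(-7/39) = (18*√17)*(-7/39) = -42*√17/13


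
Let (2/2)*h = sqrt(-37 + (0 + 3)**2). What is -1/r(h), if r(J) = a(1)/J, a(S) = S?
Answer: -2*I*sqrt(7) ≈ -5.2915*I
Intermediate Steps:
h = 2*I*sqrt(7) (h = sqrt(-37 + (0 + 3)**2) = sqrt(-37 + 3**2) = sqrt(-37 + 9) = sqrt(-28) = 2*I*sqrt(7) ≈ 5.2915*I)
r(J) = 1/J
-1/r(h) = -1/(1/(2*I*sqrt(7))) = -1/((-I*sqrt(7)/14)) = -2*I*sqrt(7)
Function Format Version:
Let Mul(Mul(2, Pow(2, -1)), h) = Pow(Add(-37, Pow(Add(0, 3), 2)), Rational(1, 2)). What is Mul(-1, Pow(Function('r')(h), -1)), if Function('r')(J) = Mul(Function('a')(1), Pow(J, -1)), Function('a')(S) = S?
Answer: Mul(-2, I, Pow(7, Rational(1, 2))) ≈ Mul(-5.2915, I)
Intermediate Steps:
h = Mul(2, I, Pow(7, Rational(1, 2))) (h = Pow(Add(-37, Pow(Add(0, 3), 2)), Rational(1, 2)) = Pow(Add(-37, Pow(3, 2)), Rational(1, 2)) = Pow(Add(-37, 9), Rational(1, 2)) = Pow(-28, Rational(1, 2)) = Mul(2, I, Pow(7, Rational(1, 2))) ≈ Mul(5.2915, I))
Function('r')(J) = Pow(J, -1) (Function('r')(J) = Mul(1, Pow(J, -1)) = Pow(J, -1))
Mul(-1, Pow(Function('r')(h), -1)) = Mul(-1, Pow(Pow(Mul(2, I, Pow(7, Rational(1, 2))), -1), -1)) = Mul(-1, Pow(Mul(Rational(-1, 14), I, Pow(7, Rational(1, 2))), -1)) = Mul(-1, Mul(2, I, Pow(7, Rational(1, 2)))) = Mul(-2, I, Pow(7, Rational(1, 2)))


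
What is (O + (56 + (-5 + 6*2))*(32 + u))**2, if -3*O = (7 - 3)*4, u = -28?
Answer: 547600/9 ≈ 60844.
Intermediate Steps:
O = -16/3 (O = -(7 - 3)*4/3 = -4*4/3 = -1/3*16 = -16/3 ≈ -5.3333)
(O + (56 + (-5 + 6*2))*(32 + u))**2 = (-16/3 + (56 + (-5 + 6*2))*(32 - 28))**2 = (-16/3 + (56 + (-5 + 12))*4)**2 = (-16/3 + (56 + 7)*4)**2 = (-16/3 + 63*4)**2 = (-16/3 + 252)**2 = (740/3)**2 = 547600/9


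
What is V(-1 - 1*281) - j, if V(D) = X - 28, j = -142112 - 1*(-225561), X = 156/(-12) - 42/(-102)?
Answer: -1419323/17 ≈ -83490.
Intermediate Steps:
X = -214/17 (X = 156*(-1/12) - 42*(-1/102) = -13 + 7/17 = -214/17 ≈ -12.588)
j = 83449 (j = -142112 + 225561 = 83449)
V(D) = -690/17 (V(D) = -214/17 - 28 = -690/17)
V(-1 - 1*281) - j = -690/17 - 1*83449 = -690/17 - 83449 = -1419323/17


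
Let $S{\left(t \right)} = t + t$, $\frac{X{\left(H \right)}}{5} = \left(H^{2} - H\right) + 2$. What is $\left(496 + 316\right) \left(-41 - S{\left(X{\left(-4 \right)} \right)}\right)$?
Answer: $-211932$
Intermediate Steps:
$X{\left(H \right)} = 10 - 5 H + 5 H^{2}$ ($X{\left(H \right)} = 5 \left(\left(H^{2} - H\right) + 2\right) = 5 \left(2 + H^{2} - H\right) = 10 - 5 H + 5 H^{2}$)
$S{\left(t \right)} = 2 t$
$\left(496 + 316\right) \left(-41 - S{\left(X{\left(-4 \right)} \right)}\right) = \left(496 + 316\right) \left(-41 - 2 \left(10 - -20 + 5 \left(-4\right)^{2}\right)\right) = 812 \left(-41 - 2 \left(10 + 20 + 5 \cdot 16\right)\right) = 812 \left(-41 - 2 \left(10 + 20 + 80\right)\right) = 812 \left(-41 - 2 \cdot 110\right) = 812 \left(-41 - 220\right) = 812 \left(-261\right) = -211932$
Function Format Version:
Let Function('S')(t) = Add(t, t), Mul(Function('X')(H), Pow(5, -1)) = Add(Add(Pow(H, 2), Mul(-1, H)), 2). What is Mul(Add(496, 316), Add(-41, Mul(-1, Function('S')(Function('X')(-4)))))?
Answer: -211932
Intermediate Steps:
Function('X')(H) = Add(10, Mul(-5, H), Mul(5, Pow(H, 2))) (Function('X')(H) = Mul(5, Add(Add(Pow(H, 2), Mul(-1, H)), 2)) = Mul(5, Add(2, Pow(H, 2), Mul(-1, H))) = Add(10, Mul(-5, H), Mul(5, Pow(H, 2))))
Function('S')(t) = Mul(2, t)
Mul(Add(496, 316), Add(-41, Mul(-1, Function('S')(Function('X')(-4))))) = Mul(Add(496, 316), Add(-41, Mul(-1, Mul(2, Add(10, Mul(-5, -4), Mul(5, Pow(-4, 2))))))) = Mul(812, Add(-41, Mul(-1, Mul(2, Add(10, 20, Mul(5, 16)))))) = Mul(812, Add(-41, Mul(-1, Mul(2, Add(10, 20, 80))))) = Mul(812, Add(-41, Mul(-1, Mul(2, 110)))) = Mul(812, Add(-41, Mul(-1, 220))) = Mul(812, Add(-41, -220)) = Mul(812, -261) = -211932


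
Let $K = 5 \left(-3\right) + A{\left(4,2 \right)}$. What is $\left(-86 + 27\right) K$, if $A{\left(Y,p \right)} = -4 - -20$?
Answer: $-59$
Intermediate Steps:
$A{\left(Y,p \right)} = 16$ ($A{\left(Y,p \right)} = -4 + 20 = 16$)
$K = 1$ ($K = 5 \left(-3\right) + 16 = -15 + 16 = 1$)
$\left(-86 + 27\right) K = \left(-86 + 27\right) 1 = \left(-59\right) 1 = -59$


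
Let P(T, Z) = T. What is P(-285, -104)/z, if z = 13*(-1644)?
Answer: 95/7124 ≈ 0.013335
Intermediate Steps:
z = -21372
P(-285, -104)/z = -285/(-21372) = -285*(-1/21372) = 95/7124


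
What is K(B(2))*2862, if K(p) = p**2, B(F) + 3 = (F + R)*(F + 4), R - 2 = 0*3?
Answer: 1262142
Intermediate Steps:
R = 2 (R = 2 + 0*3 = 2 + 0 = 2)
B(F) = -3 + (2 + F)*(4 + F) (B(F) = -3 + (F + 2)*(F + 4) = -3 + (2 + F)*(4 + F))
K(B(2))*2862 = (5 + 2**2 + 6*2)**2*2862 = (5 + 4 + 12)**2*2862 = 21**2*2862 = 441*2862 = 1262142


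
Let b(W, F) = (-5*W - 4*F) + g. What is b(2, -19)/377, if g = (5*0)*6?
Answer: 66/377 ≈ 0.17507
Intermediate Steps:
g = 0 (g = 0*6 = 0)
b(W, F) = -5*W - 4*F (b(W, F) = (-5*W - 4*F) + 0 = -5*W - 4*F)
b(2, -19)/377 = (-5*2 - 4*(-19))/377 = (-10 + 76)*(1/377) = 66*(1/377) = 66/377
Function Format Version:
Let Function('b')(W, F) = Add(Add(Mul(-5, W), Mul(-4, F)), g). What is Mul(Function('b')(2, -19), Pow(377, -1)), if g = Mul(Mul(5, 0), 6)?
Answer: Rational(66, 377) ≈ 0.17507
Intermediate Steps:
g = 0 (g = Mul(0, 6) = 0)
Function('b')(W, F) = Add(Mul(-5, W), Mul(-4, F)) (Function('b')(W, F) = Add(Add(Mul(-5, W), Mul(-4, F)), 0) = Add(Mul(-5, W), Mul(-4, F)))
Mul(Function('b')(2, -19), Pow(377, -1)) = Mul(Add(Mul(-5, 2), Mul(-4, -19)), Pow(377, -1)) = Mul(Add(-10, 76), Rational(1, 377)) = Mul(66, Rational(1, 377)) = Rational(66, 377)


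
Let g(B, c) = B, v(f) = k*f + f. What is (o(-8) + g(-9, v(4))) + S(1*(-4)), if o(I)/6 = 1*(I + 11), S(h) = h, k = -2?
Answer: 5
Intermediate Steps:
v(f) = -f (v(f) = -2*f + f = -f)
o(I) = 66 + 6*I (o(I) = 6*(1*(I + 11)) = 6*(1*(11 + I)) = 6*(11 + I) = 66 + 6*I)
(o(-8) + g(-9, v(4))) + S(1*(-4)) = ((66 + 6*(-8)) - 9) + 1*(-4) = ((66 - 48) - 9) - 4 = (18 - 9) - 4 = 9 - 4 = 5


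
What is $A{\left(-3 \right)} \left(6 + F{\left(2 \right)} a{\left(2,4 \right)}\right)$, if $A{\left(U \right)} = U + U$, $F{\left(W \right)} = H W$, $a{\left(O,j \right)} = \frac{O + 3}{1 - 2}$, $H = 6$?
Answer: $324$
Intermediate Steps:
$a{\left(O,j \right)} = -3 - O$ ($a{\left(O,j \right)} = \frac{3 + O}{-1} = \left(3 + O\right) \left(-1\right) = -3 - O$)
$F{\left(W \right)} = 6 W$
$A{\left(U \right)} = 2 U$
$A{\left(-3 \right)} \left(6 + F{\left(2 \right)} a{\left(2,4 \right)}\right) = 2 \left(-3\right) \left(6 + 6 \cdot 2 \left(-3 - 2\right)\right) = - 6 \left(6 + 12 \left(-3 - 2\right)\right) = - 6 \left(6 + 12 \left(-5\right)\right) = - 6 \left(6 - 60\right) = \left(-6\right) \left(-54\right) = 324$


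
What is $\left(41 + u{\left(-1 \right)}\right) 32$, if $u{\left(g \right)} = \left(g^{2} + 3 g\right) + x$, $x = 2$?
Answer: $1312$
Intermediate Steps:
$u{\left(g \right)} = 2 + g^{2} + 3 g$ ($u{\left(g \right)} = \left(g^{2} + 3 g\right) + 2 = 2 + g^{2} + 3 g$)
$\left(41 + u{\left(-1 \right)}\right) 32 = \left(41 + \left(2 + \left(-1\right)^{2} + 3 \left(-1\right)\right)\right) 32 = \left(41 + \left(2 + 1 - 3\right)\right) 32 = \left(41 + 0\right) 32 = 41 \cdot 32 = 1312$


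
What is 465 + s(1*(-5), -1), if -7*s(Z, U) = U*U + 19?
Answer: 3235/7 ≈ 462.14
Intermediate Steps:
s(Z, U) = -19/7 - U²/7 (s(Z, U) = -(U*U + 19)/7 = -(U² + 19)/7 = -(19 + U²)/7 = -19/7 - U²/7)
465 + s(1*(-5), -1) = 465 + (-19/7 - ⅐*(-1)²) = 465 + (-19/7 - ⅐*1) = 465 + (-19/7 - ⅐) = 465 - 20/7 = 3235/7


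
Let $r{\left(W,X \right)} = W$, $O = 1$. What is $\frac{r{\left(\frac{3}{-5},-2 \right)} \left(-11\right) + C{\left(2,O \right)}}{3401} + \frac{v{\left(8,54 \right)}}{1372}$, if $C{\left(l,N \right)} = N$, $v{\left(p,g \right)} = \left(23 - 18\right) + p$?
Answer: $\frac{14379}{1227940} \approx 0.01171$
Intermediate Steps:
$v{\left(p,g \right)} = 5 + p$
$\frac{r{\left(\frac{3}{-5},-2 \right)} \left(-11\right) + C{\left(2,O \right)}}{3401} + \frac{v{\left(8,54 \right)}}{1372} = \frac{\frac{3}{-5} \left(-11\right) + 1}{3401} + \frac{5 + 8}{1372} = \left(3 \left(- \frac{1}{5}\right) \left(-11\right) + 1\right) \frac{1}{3401} + 13 \cdot \frac{1}{1372} = \left(\left(- \frac{3}{5}\right) \left(-11\right) + 1\right) \frac{1}{3401} + \frac{13}{1372} = \left(\frac{33}{5} + 1\right) \frac{1}{3401} + \frac{13}{1372} = \frac{38}{5} \cdot \frac{1}{3401} + \frac{13}{1372} = \frac{2}{895} + \frac{13}{1372} = \frac{14379}{1227940}$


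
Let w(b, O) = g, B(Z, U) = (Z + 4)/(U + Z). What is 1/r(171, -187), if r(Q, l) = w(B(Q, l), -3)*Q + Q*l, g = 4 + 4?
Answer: -1/30609 ≈ -3.2670e-5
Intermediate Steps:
B(Z, U) = (4 + Z)/(U + Z)
g = 8
w(b, O) = 8
r(Q, l) = 8*Q + Q*l
1/r(171, -187) = 1/(171*(8 - 187)) = 1/(171*(-179)) = 1/(-30609) = -1/30609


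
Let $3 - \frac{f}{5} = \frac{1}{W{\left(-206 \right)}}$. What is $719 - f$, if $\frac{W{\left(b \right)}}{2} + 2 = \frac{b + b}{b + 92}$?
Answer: $\frac{129821}{184} \approx 705.55$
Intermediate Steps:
$W{\left(b \right)} = -4 + \frac{4 b}{92 + b}$ ($W{\left(b \right)} = -4 + 2 \frac{b + b}{b + 92} = -4 + 2 \frac{2 b}{92 + b} = -4 + \frac{4 b}{92 + b}$)
$f = \frac{2475}{184}$ ($f = 15 - \frac{5}{\left(-368\right) \frac{1}{92 - 206}} = 15 - \frac{5}{\left(-368\right) \frac{1}{-114}} = 15 - \frac{5}{\left(-368\right) \left(- \frac{1}{114}\right)} = 15 - \frac{5}{\frac{184}{57}} = 15 - \frac{285}{184} = \frac{2475}{184} \approx 13.451$)
$719 - f = 719 - \frac{2475}{184} = \frac{129821}{184}$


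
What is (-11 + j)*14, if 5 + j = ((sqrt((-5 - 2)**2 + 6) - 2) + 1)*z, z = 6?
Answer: -308 + 84*sqrt(55) ≈ 314.96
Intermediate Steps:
j = -11 + 6*sqrt(55) (j = -5 + ((sqrt((-5 - 2)**2 + 6) - 2) + 1)*6 = -5 + ((sqrt((-7)**2 + 6) - 2) + 1)*6 = -5 + ((sqrt(49 + 6) - 2) + 1)*6 = -5 + ((sqrt(55) - 2) + 1)*6 = -5 + ((-2 + sqrt(55)) + 1)*6 = -5 + (-1 + sqrt(55))*6 = -5 + (-6 + 6*sqrt(55)) = -11 + 6*sqrt(55) ≈ 33.497)
(-11 + j)*14 = (-11 + (-11 + 6*sqrt(55)))*14 = (-22 + 6*sqrt(55))*14 = -308 + 84*sqrt(55)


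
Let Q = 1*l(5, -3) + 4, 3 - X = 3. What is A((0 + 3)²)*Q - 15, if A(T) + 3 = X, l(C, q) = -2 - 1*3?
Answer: -12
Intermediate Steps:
l(C, q) = -5 (l(C, q) = -2 - 3 = -5)
X = 0 (X = 3 - 1*3 = 3 - 3 = 0)
Q = -1 (Q = 1*(-5) + 4 = -5 + 4 = -1)
A(T) = -3 (A(T) = -3 + 0 = -3)
A((0 + 3)²)*Q - 15 = -3*(-1) - 15 = 3 - 15 = -12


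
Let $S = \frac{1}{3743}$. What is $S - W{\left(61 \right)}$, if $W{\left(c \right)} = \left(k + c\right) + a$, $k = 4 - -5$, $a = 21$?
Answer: $- \frac{340612}{3743} \approx -91.0$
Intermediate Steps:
$k = 9$ ($k = 4 + 5 = 9$)
$S = \frac{1}{3743} \approx 0.00026717$
$W{\left(c \right)} = 30 + c$ ($W{\left(c \right)} = \left(9 + c\right) + 21 = 30 + c$)
$S - W{\left(61 \right)} = \frac{1}{3743} - \left(30 + 61\right) = \frac{1}{3743} - 91 = - \frac{340612}{3743}$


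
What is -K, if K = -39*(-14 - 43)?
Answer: -2223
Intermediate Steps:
K = 2223 (K = -39*(-57) = 2223)
-K = -1*2223 = -2223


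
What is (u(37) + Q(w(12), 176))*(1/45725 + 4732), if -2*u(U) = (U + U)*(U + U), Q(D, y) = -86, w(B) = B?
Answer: -611030859624/45725 ≈ -1.3363e+7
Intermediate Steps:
u(U) = -2*U**2 (u(U) = -(U + U)*(U + U)/2 = -2*U*2*U/2 = -2*U**2)
(u(37) + Q(w(12), 176))*(1/45725 + 4732) = (-2*37**2 - 86)*(1/45725 + 4732) = (-2*1369 - 86)*(1/45725 + 4732) = (-2738 - 86)*(216370701/45725) = -2824*216370701/45725 = -611030859624/45725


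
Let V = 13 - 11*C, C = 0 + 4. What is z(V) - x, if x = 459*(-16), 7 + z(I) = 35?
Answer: 7372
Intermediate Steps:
C = 4
V = -31 (V = 13 - 11*4 = 13 - 44 = -31)
z(I) = 28 (z(I) = -7 + 35 = 28)
x = -7344
z(V) - x = 28 - 1*(-7344) = 28 + 7344 = 7372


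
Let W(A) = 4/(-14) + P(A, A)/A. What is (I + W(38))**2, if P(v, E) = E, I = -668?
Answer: 21818241/49 ≈ 4.4527e+5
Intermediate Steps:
W(A) = 5/7 (W(A) = 4/(-14) + A/A = 4*(-1/14) + 1 = -2/7 + 1 = 5/7)
(I + W(38))**2 = (-668 + 5/7)**2 = (-4671/7)**2 = 21818241/49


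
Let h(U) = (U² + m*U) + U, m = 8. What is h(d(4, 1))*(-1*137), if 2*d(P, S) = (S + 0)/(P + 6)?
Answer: -24797/400 ≈ -61.992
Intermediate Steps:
d(P, S) = S/(2*(6 + P)) (d(P, S) = ((S + 0)/(P + 6))/2 = (S/(6 + P))/2 = S/(2*(6 + P)))
h(U) = U² + 9*U (h(U) = (U² + 8*U) + U = U² + 9*U)
h(d(4, 1))*(-1*137) = (((½)*1/(6 + 4))*(9 + (½)*1/(6 + 4)))*(-1*137) = (((½)*1/10)*(9 + (½)*1/10))*(-137) = (((½)*1*(⅒))*(9 + (½)*1*(⅒)))*(-137) = ((9 + 1/20)/20)*(-137) = ((1/20)*(181/20))*(-137) = (181/400)*(-137) = -24797/400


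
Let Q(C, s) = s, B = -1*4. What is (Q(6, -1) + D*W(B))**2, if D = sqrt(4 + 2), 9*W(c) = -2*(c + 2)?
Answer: 59/27 - 8*sqrt(6)/9 ≈ 0.0078610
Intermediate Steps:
B = -4
W(c) = -4/9 - 2*c/9 (W(c) = (-2*(c + 2))/9 = (-2*(2 + c))/9 = (-4 - 2*c)/9 = -4/9 - 2*c/9)
D = sqrt(6) ≈ 2.4495
(Q(6, -1) + D*W(B))**2 = (-1 + sqrt(6)*(-4/9 - 2/9*(-4)))**2 = (-1 + sqrt(6)*(-4/9 + 8/9))**2 = (-1 + sqrt(6)*(4/9))**2 = (-1 + 4*sqrt(6)/9)**2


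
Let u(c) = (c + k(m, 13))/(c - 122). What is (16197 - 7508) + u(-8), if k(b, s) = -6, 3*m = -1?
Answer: 564792/65 ≈ 8689.1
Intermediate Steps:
m = -1/3 (m = (1/3)*(-1) = -1/3 ≈ -0.33333)
u(c) = (-6 + c)/(-122 + c) (u(c) = (c - 6)/(c - 122) = (-6 + c)/(-122 + c))
(16197 - 7508) + u(-8) = (16197 - 7508) + (-6 - 8)/(-122 - 8) = 8689 - 14/(-130) = 8689 - 1/130*(-14) = 8689 + 7/65 = 564792/65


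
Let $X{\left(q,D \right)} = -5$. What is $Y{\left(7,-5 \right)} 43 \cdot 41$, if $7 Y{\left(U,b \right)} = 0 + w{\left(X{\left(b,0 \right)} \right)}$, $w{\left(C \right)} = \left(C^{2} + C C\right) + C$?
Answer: $\frac{79335}{7} \approx 11334.0$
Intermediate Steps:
$w{\left(C \right)} = C + 2 C^{2}$ ($w{\left(C \right)} = \left(C^{2} + C^{2}\right) + C = 2 C^{2} + C = C + 2 C^{2}$)
$Y{\left(U,b \right)} = \frac{45}{7}$ ($Y{\left(U,b \right)} = \frac{0 - 5 \left(1 + 2 \left(-5\right)\right)}{7} = \frac{0 - 5 \left(1 - 10\right)}{7} = \frac{0 - -45}{7} = \frac{0 + 45}{7} = \frac{1}{7} \cdot 45 = \frac{45}{7}$)
$Y{\left(7,-5 \right)} 43 \cdot 41 = \frac{45}{7} \cdot 43 \cdot 41 = \frac{1935}{7} \cdot 41 = \frac{79335}{7}$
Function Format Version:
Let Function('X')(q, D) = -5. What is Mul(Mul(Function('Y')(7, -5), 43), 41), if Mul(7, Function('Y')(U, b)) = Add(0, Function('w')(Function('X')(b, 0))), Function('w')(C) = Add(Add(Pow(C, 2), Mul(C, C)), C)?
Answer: Rational(79335, 7) ≈ 11334.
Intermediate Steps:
Function('w')(C) = Add(C, Mul(2, Pow(C, 2))) (Function('w')(C) = Add(Add(Pow(C, 2), Pow(C, 2)), C) = Add(Mul(2, Pow(C, 2)), C) = Add(C, Mul(2, Pow(C, 2))))
Function('Y')(U, b) = Rational(45, 7) (Function('Y')(U, b) = Mul(Rational(1, 7), Add(0, Mul(-5, Add(1, Mul(2, -5))))) = Mul(Rational(1, 7), Add(0, Mul(-5, Add(1, -10)))) = Mul(Rational(1, 7), Add(0, Mul(-5, -9))) = Mul(Rational(1, 7), Add(0, 45)) = Mul(Rational(1, 7), 45) = Rational(45, 7))
Mul(Mul(Function('Y')(7, -5), 43), 41) = Mul(Mul(Rational(45, 7), 43), 41) = Mul(Rational(1935, 7), 41) = Rational(79335, 7)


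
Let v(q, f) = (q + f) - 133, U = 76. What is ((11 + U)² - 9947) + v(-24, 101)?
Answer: -2434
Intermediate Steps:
v(q, f) = -133 + f + q (v(q, f) = (f + q) - 133 = -133 + f + q)
((11 + U)² - 9947) + v(-24, 101) = ((11 + 76)² - 9947) + (-133 + 101 - 24) = (87² - 9947) - 56 = (7569 - 9947) - 56 = -2378 - 56 = -2434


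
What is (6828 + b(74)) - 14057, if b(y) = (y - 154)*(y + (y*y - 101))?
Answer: -443149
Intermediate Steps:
b(y) = (-154 + y)*(-101 + y + y²) (b(y) = (-154 + y)*(y + (y² - 101)) = (-154 + y)*(y + (-101 + y²)) = (-154 + y)*(-101 + y + y²))
(6828 + b(74)) - 14057 = (6828 + (15554 + 74³ - 255*74 - 153*74²)) - 14057 = (6828 + (15554 + 405224 - 18870 - 153*5476)) - 14057 = (6828 + (15554 + 405224 - 18870 - 837828)) - 14057 = (6828 - 435920) - 14057 = -429092 - 14057 = -443149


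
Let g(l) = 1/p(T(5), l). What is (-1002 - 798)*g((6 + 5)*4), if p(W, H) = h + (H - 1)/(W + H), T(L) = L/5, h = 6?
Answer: -81000/313 ≈ -258.79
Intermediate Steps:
T(L) = L/5 (T(L) = L*(1/5) = L/5)
p(W, H) = 6 + (-1 + H)/(H + W) (p(W, H) = 6 + (H - 1)/(W + H) = 6 + (-1 + H)/(H + W))
g(l) = (1 + l)/(5 + 7*l) (g(l) = 1/((-1 + 6*((1/5)*5) + 7*l)/(l + (1/5)*5)) = 1/((-1 + 6*1 + 7*l)/(l + 1)) = 1/((-1 + 6 + 7*l)/(1 + l)) = 1/((5 + 7*l)/(1 + l)) = (1 + l)/(5 + 7*l))
(-1002 - 798)*g((6 + 5)*4) = (-1002 - 798)*((1 + (6 + 5)*4)/(5 + 7*((6 + 5)*4))) = -1800*(1 + 11*4)/(5 + 7*(11*4)) = -1800*(1 + 44)/(5 + 7*44) = -1800*45/(5 + 308) = -1800*45/313 = -81000/313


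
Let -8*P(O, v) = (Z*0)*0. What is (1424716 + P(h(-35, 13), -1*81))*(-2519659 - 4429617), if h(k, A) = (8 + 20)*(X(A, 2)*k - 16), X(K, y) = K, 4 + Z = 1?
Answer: -9900744705616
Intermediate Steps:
Z = -3 (Z = -4 + 1 = -3)
h(k, A) = -448 + 28*A*k (h(k, A) = (8 + 20)*(A*k - 16) = 28*(-16 + A*k) = -448 + 28*A*k)
P(O, v) = 0 (P(O, v) = -(-3*0)*0/8 = -0*0 = -⅛*0 = 0)
(1424716 + P(h(-35, 13), -1*81))*(-2519659 - 4429617) = (1424716 + 0)*(-2519659 - 4429617) = 1424716*(-6949276) = -9900744705616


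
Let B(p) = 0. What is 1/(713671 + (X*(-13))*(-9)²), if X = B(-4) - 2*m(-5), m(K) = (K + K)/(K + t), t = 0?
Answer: 1/717883 ≈ 1.3930e-6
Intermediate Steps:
m(K) = 2 (m(K) = (K + K)/(K + 0) = (2*K)/K = 2)
X = -4 (X = 0 - 2*2 = 0 - 4 = -4)
1/(713671 + (X*(-13))*(-9)²) = 1/(713671 - 4*(-13)*(-9)²) = 1/(713671 + 52*81) = 1/(713671 + 4212) = 1/717883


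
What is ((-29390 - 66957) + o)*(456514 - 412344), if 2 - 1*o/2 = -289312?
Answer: 21302351770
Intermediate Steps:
o = 578628 (o = 4 - 2*(-289312) = 4 + 578624 = 578628)
((-29390 - 66957) + o)*(456514 - 412344) = ((-29390 - 66957) + 578628)*(456514 - 412344) = (-96347 + 578628)*44170 = 482281*44170 = 21302351770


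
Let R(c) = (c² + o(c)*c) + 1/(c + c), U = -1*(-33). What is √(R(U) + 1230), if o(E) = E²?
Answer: √166643202/66 ≈ 195.59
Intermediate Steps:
U = 33
R(c) = c² + c³ + 1/(2*c) (R(c) = (c² + c²*c) + 1/(c + c) = (c² + c³) + 1/(2*c) = c² + c³ + 1/(2*c))
√(R(U) + 1230) = √((33² + 33³ + (½)/33) + 1230) = √((1089 + 35937 + (½)*(1/33)) + 1230) = √((1089 + 35937 + 1/66) + 1230) = √(2443717/66 + 1230) = √(2524897/66) = √166643202/66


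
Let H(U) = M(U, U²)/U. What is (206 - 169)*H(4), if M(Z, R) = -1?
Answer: -37/4 ≈ -9.2500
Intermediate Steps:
H(U) = -1/U
(206 - 169)*H(4) = (206 - 169)*(-1/4) = 37*(-1*¼) = 37*(-¼) = -37/4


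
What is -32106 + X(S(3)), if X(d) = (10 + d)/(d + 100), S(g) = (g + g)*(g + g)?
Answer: -2183185/68 ≈ -32106.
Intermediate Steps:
S(g) = 4*g² (S(g) = (2*g)*(2*g) = 4*g²)
X(d) = (10 + d)/(100 + d)
-32106 + X(S(3)) = -32106 + (10 + 4*3²)/(100 + 4*3²) = -32106 + (10 + 4*9)/(100 + 4*9) = -32106 + (10 + 36)/(100 + 36) = -32106 + 46/136 = -32106 + (1/136)*46 = -32106 + 23/68 = -2183185/68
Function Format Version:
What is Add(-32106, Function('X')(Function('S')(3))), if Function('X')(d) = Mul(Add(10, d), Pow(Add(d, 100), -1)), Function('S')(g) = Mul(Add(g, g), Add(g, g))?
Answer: Rational(-2183185, 68) ≈ -32106.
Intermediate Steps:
Function('S')(g) = Mul(4, Pow(g, 2)) (Function('S')(g) = Mul(Mul(2, g), Mul(2, g)) = Mul(4, Pow(g, 2)))
Function('X')(d) = Mul(Pow(Add(100, d), -1), Add(10, d)) (Function('X')(d) = Mul(Add(10, d), Pow(Add(100, d), -1)) = Mul(Pow(Add(100, d), -1), Add(10, d)))
Add(-32106, Function('X')(Function('S')(3))) = Add(-32106, Mul(Pow(Add(100, Mul(4, Pow(3, 2))), -1), Add(10, Mul(4, Pow(3, 2))))) = Add(-32106, Mul(Pow(Add(100, Mul(4, 9)), -1), Add(10, Mul(4, 9)))) = Add(-32106, Mul(Pow(Add(100, 36), -1), Add(10, 36))) = Add(-32106, Mul(Pow(136, -1), 46)) = Add(-32106, Mul(Rational(1, 136), 46)) = Add(-32106, Rational(23, 68)) = Rational(-2183185, 68)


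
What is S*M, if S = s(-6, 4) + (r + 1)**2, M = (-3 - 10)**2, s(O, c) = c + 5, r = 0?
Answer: 1690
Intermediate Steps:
s(O, c) = 5 + c
M = 169 (M = (-13)**2 = 169)
S = 10 (S = (5 + 4) + (0 + 1)**2 = 9 + 1**2 = 9 + 1 = 10)
S*M = 10*169 = 1690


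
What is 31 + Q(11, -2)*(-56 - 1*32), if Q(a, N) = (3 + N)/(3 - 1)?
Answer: -13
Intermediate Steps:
Q(a, N) = 3/2 + N/2 (Q(a, N) = (3 + N)/2 = (3 + N)*(½) = 3/2 + N/2)
31 + Q(11, -2)*(-56 - 1*32) = 31 + (3/2 + (½)*(-2))*(-56 - 1*32) = 31 + (3/2 - 1)*(-56 - 32) = 31 + (½)*(-88) = 31 - 44 = -13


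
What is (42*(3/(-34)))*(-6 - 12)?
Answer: 1134/17 ≈ 66.706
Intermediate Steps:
(42*(3/(-34)))*(-6 - 12) = (42*(3*(-1/34)))*(-18) = (42*(-3/34))*(-18) = -63/17*(-18) = 1134/17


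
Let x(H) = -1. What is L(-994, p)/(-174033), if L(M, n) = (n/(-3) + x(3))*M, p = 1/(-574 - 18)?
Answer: -882175/154541304 ≈ -0.0057083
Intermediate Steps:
p = -1/592 (p = 1/(-592) = -1/592 ≈ -0.0016892)
L(M, n) = M*(-1 - n/3) (L(M, n) = (n/(-3) - 1)*M = (n*(-⅓) - 1)*M = (-n/3 - 1)*M = (-1 - n/3)*M = M*(-1 - n/3))
L(-994, p)/(-174033) = -⅓*(-994)*(3 - 1/592)/(-174033) = -⅓*(-994)*1775/592*(-1/174033) = (882175/888)*(-1/174033) = -882175/154541304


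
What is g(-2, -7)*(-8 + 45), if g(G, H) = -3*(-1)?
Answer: 111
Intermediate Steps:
g(G, H) = 3
g(-2, -7)*(-8 + 45) = 3*(-8 + 45) = 3*37 = 111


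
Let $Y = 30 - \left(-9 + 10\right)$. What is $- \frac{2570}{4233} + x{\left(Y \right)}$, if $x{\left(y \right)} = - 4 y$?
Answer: $- \frac{493598}{4233} \approx -116.61$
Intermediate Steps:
$Y = 29$ ($Y = 30 - 1 = 29$)
$- \frac{2570}{4233} + x{\left(Y \right)} = - \frac{2570}{4233} - 116 = - \frac{493598}{4233}$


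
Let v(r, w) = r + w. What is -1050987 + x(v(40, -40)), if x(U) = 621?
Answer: -1050366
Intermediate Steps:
-1050987 + x(v(40, -40)) = -1050987 + 621 = -1050366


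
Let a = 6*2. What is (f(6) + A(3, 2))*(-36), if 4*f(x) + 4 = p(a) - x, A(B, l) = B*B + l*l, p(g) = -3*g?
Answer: -54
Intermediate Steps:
a = 12
A(B, l) = B² + l²
f(x) = -10 - x/4 (f(x) = -1 + (-3*12 - x)/4 = -1 + (-36 - x)/4 = -1 + (-9 - x/4) = -10 - x/4)
(f(6) + A(3, 2))*(-36) = ((-10 - ¼*6) + (3² + 2²))*(-36) = ((-10 - 3/2) + (9 + 4))*(-36) = (-23/2 + 13)*(-36) = (3/2)*(-36) = -54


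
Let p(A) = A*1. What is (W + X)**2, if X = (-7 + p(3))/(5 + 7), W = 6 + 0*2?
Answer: 289/9 ≈ 32.111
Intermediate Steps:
p(A) = A
W = 6 (W = 6 + 0 = 6)
X = -1/3 (X = (-7 + 3)/(5 + 7) = -4/12 = -4*1/12 = -1/3 ≈ -0.33333)
(W + X)**2 = (6 - 1/3)**2 = (17/3)**2 = 289/9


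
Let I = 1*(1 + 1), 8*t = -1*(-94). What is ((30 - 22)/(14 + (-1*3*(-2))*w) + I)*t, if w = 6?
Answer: 1269/50 ≈ 25.380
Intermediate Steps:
t = 47/4 (t = (-1*(-94))/8 = (⅛)*94 = 47/4 ≈ 11.750)
I = 2 (I = 1*2 = 2)
((30 - 22)/(14 + (-1*3*(-2))*w) + I)*t = ((30 - 22)/(14 + (-1*3*(-2))*6) + 2)*(47/4) = (8/(14 - 3*(-2)*6) + 2)*(47/4) = (8/(14 + 6*6) + 2)*(47/4) = (8/(14 + 36) + 2)*(47/4) = (8/50 + 2)*(47/4) = (8*(1/50) + 2)*(47/4) = (4/25 + 2)*(47/4) = (54/25)*(47/4) = 1269/50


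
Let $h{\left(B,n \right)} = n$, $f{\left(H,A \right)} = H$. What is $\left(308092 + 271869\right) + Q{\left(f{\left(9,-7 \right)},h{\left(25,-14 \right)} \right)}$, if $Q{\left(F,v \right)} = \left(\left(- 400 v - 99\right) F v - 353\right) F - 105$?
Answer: $-5661455$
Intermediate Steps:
$Q{\left(F,v \right)} = -105 + F \left(-353 + F v \left(-99 - 400 v\right)\right)$ ($Q{\left(F,v \right)} = \left(\left(-99 - 400 v\right) F v - 353\right) F - 105 = \left(F \left(-99 - 400 v\right) v - 353\right) F - 105 = \left(F v \left(-99 - 400 v\right) - 353\right) F - 105 = \left(-353 + F v \left(-99 - 400 v\right)\right) F - 105 = F \left(-353 + F v \left(-99 - 400 v\right)\right) - 105 = -105 + F \left(-353 + F v \left(-99 - 400 v\right)\right)$)
$\left(308092 + 271869\right) + Q{\left(f{\left(9,-7 \right)},h{\left(25,-14 \right)} \right)} = \left(308092 + 271869\right) - \left(3282 - 112266 + 400 \cdot 9^{2} \left(-14\right)^{2}\right) = 579961 - \left(3282 - 112266 + 6350400\right) = 579961 - 6241416 = -5661455$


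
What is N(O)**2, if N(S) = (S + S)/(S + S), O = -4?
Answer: 1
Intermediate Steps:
N(S) = 1 (N(S) = (2*S)/((2*S)) = (2*S)*(1/(2*S)) = 1)
N(O)**2 = 1**2 = 1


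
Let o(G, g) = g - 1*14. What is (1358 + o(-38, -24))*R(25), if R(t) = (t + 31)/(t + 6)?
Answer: 73920/31 ≈ 2384.5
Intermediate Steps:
R(t) = (31 + t)/(6 + t)
o(G, g) = -14 + g (o(G, g) = g - 14 = -14 + g)
(1358 + o(-38, -24))*R(25) = (1358 + (-14 - 24))*((31 + 25)/(6 + 25)) = (1358 - 38)*(56/31) = 1320*((1/31)*56) = 1320*(56/31) = 73920/31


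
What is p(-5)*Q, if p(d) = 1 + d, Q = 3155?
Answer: -12620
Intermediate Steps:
p(-5)*Q = (1 - 5)*3155 = -4*3155 = -12620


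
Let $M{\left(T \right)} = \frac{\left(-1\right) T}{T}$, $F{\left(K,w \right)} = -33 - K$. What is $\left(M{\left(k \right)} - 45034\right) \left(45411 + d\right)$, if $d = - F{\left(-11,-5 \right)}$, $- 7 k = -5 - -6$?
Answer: $-2046075155$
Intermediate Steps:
$k = - \frac{1}{7}$ ($k = - \frac{-5 - -6}{7} = - \frac{-5 + 6}{7} = \left(- \frac{1}{7}\right) 1 = - \frac{1}{7} \approx -0.14286$)
$d = 22$ ($d = - (-33 - -11) = - (-33 + 11) = \left(-1\right) \left(-22\right) = 22$)
$M{\left(T \right)} = -1$
$\left(M{\left(k \right)} - 45034\right) \left(45411 + d\right) = \left(-1 - 45034\right) \left(45411 + 22\right) = \left(-45035\right) 45433 = -2046075155$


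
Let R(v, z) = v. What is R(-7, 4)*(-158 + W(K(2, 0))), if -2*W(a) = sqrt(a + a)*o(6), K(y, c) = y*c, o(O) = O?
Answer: 1106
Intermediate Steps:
K(y, c) = c*y
W(a) = -3*sqrt(2)*sqrt(a) (W(a) = -sqrt(a + a)*6/2 = -sqrt(2*a)*6/2 = -sqrt(2)*sqrt(a)*6/2 = -3*sqrt(2)*sqrt(a))
R(-7, 4)*(-158 + W(K(2, 0))) = -7*(-158 - 3*sqrt(2)*sqrt(0*2)) = -7*(-158 - 3*sqrt(2)*sqrt(0)) = -7*(-158 - 3*sqrt(2)*0) = -7*(-158 + 0) = -7*(-158) = 1106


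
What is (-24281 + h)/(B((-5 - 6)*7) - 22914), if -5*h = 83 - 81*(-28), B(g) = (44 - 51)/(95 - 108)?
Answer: 1608828/1489375 ≈ 1.0802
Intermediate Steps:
B(g) = 7/13 (B(g) = -7/(-13) = -7*(-1/13) = 7/13)
h = -2351/5 (h = -(83 - 81*(-28))/5 = -(83 + 2268)/5 = -⅕*2351 = -2351/5 ≈ -470.20)
(-24281 + h)/(B((-5 - 6)*7) - 22914) = (-24281 - 2351/5)/(7/13 - 22914) = -123756/(5*(-297875/13)) = -123756/5*(-13/297875) = 1608828/1489375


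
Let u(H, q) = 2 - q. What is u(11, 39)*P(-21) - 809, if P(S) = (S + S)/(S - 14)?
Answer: -4267/5 ≈ -853.40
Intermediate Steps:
P(S) = 2*S/(-14 + S) (P(S) = (2*S)/(-14 + S) = 2*S/(-14 + S))
u(11, 39)*P(-21) - 809 = (2 - 1*39)*(2*(-21)/(-14 - 21)) - 809 = (2 - 39)*(2*(-21)/(-35)) - 809 = -74*(-21)*(-1)/35 - 809 = -37*6/5 - 809 = -222/5 - 809 = -4267/5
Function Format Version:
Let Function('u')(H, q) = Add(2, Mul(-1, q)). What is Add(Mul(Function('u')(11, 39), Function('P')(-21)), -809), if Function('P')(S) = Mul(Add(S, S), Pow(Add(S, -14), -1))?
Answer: Rational(-4267, 5) ≈ -853.40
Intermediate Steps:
Function('P')(S) = Mul(2, S, Pow(Add(-14, S), -1)) (Function('P')(S) = Mul(Mul(2, S), Pow(Add(-14, S), -1)) = Mul(2, S, Pow(Add(-14, S), -1)))
Add(Mul(Function('u')(11, 39), Function('P')(-21)), -809) = Add(Mul(Add(2, Mul(-1, 39)), Mul(2, -21, Pow(Add(-14, -21), -1))), -809) = Add(Mul(Add(2, -39), Mul(2, -21, Pow(-35, -1))), -809) = Add(Mul(-37, Mul(2, -21, Rational(-1, 35))), -809) = Add(Mul(-37, Rational(6, 5)), -809) = Add(Rational(-222, 5), -809) = Rational(-4267, 5)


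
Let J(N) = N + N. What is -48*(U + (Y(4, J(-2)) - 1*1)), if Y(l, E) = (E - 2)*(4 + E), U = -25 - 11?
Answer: 1776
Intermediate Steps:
U = -36
J(N) = 2*N
Y(l, E) = (-2 + E)*(4 + E)
-48*(U + (Y(4, J(-2)) - 1*1)) = -48*(-36 + ((-8 + (2*(-2))² + 2*(2*(-2))) - 1*1)) = -48*(-36 + ((-8 + (-4)² + 2*(-4)) - 1)) = -48*(-36 + ((-8 + 16 - 8) - 1)) = -48*(-36 + (0 - 1)) = -48*(-36 - 1) = -48*(-37) = 1776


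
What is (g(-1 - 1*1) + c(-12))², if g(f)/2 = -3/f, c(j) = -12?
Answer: 81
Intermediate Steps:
g(f) = -6/f (g(f) = 2*(-3/f) = -6/f)
(g(-1 - 1*1) + c(-12))² = (-6/(-1 - 1*1) - 12)² = (-6/(-1 - 1) - 12)² = (-6/(-2) - 12)² = (-6*(-½) - 12)² = (3 - 12)² = (-9)² = 81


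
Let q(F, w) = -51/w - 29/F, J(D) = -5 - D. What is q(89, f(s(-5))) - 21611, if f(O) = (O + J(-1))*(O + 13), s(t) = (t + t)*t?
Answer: -1858013641/85974 ≈ -21611.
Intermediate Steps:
s(t) = 2*t² (s(t) = (2*t)*t = 2*t²)
f(O) = (-4 + O)*(13 + O) (f(O) = (O + (-5 - 1*(-1)))*(O + 13) = (O + (-5 + 1))*(13 + O) = (O - 4)*(13 + O) = (-4 + O)*(13 + O))
q(89, f(s(-5))) - 21611 = (-51/(-52 + (2*(-5)²)² + 9*(2*(-5)²)) - 29/89) - 21611 = (-51/(-52 + (2*25)² + 9*(2*25)) - 29*1/89) - 21611 = (-51/(-52 + 50² + 9*50) - 29/89) - 21611 = (-51/(-52 + 2500 + 450) - 29/89) - 21611 = (-51/2898 - 29/89) - 21611 = (-51*1/2898 - 29/89) - 21611 = (-17/966 - 29/89) - 21611 = -29527/85974 - 21611 = -1858013641/85974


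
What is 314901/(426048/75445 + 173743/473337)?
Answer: 11245401258888465/214772322811 ≈ 52360.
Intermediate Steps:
314901/(426048/75445 + 173743/473337) = 314901/(214772322811/35710909965) = 314901*(35710909965/214772322811) = 11245401258888465/214772322811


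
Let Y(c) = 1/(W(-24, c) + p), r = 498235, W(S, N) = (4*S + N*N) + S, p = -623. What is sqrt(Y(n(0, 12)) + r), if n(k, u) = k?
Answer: 2*sqrt(68762533193)/743 ≈ 705.86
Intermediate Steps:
W(S, N) = N**2 + 5*S (W(S, N) = (4*S + N**2) + S = (N**2 + 4*S) + S = N**2 + 5*S)
Y(c) = 1/(-743 + c**2) (Y(c) = 1/((c**2 + 5*(-24)) - 623) = 1/((c**2 - 120) - 623) = 1/((-120 + c**2) - 623) = 1/(-743 + c**2))
sqrt(Y(n(0, 12)) + r) = sqrt(1/(-743 + 0**2) + 498235) = sqrt(1/(-743 + 0) + 498235) = sqrt(1/(-743) + 498235) = sqrt(-1/743 + 498235) = sqrt(370188604/743) = 2*sqrt(68762533193)/743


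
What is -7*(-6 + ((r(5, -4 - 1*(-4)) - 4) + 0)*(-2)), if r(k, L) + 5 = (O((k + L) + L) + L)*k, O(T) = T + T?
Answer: 616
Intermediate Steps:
O(T) = 2*T
r(k, L) = -5 + k*(2*k + 5*L) (r(k, L) = -5 + (2*((k + L) + L) + L)*k = -5 + (2*((L + k) + L) + L)*k = -5 + (2*(k + 2*L) + L)*k = -5 + ((2*k + 4*L) + L)*k = -5 + (2*k + 5*L)*k = -5 + k*(2*k + 5*L))
-7*(-6 + ((r(5, -4 - 1*(-4)) - 4) + 0)*(-2)) = -7*(-6 + (((-5 + 2*5² + 5*(-4 - 1*(-4))*5) - 4) + 0)*(-2)) = -7*(-6 + (((-5 + 2*25 + 5*(-4 + 4)*5) - 4) + 0)*(-2)) = -7*(-6 + (((-5 + 50 + 5*0*5) - 4) + 0)*(-2)) = -7*(-6 + (((-5 + 50 + 0) - 4) + 0)*(-2)) = -7*(-6 + ((45 - 4) + 0)*(-2)) = -7*(-6 + (41 + 0)*(-2)) = -7*(-6 + 41*(-2)) = -7*(-6 - 82) = -7*(-88) = 616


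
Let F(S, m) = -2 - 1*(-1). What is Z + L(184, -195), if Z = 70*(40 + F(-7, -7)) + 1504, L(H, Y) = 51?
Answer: 4285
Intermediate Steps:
F(S, m) = -1 (F(S, m) = -2 + 1 = -1)
Z = 4234 (Z = 70*(40 - 1) + 1504 = 70*39 + 1504 = 2730 + 1504 = 4234)
Z + L(184, -195) = 4234 + 51 = 4285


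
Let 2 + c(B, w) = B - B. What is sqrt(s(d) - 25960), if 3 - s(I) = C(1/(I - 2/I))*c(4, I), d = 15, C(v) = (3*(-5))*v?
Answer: I*sqrt(1290916003)/223 ≈ 161.12*I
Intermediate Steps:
c(B, w) = -2 (c(B, w) = -2 + (B - B) = -2 + 0 = -2)
C(v) = -15*v
s(I) = 3 - 30/(I - 2/I) (s(I) = 3 - (-15/(I - 2/I))*(-2) = 3 - 30/(I - 2/I))
sqrt(s(d) - 25960) = sqrt(3*(-2 + 15**2 - 10*15)/(-2 + 15**2) - 25960) = sqrt(3*(-2 + 225 - 150)/(-2 + 225) - 25960) = sqrt(3*73/223 - 25960) = sqrt(3*(1/223)*73 - 25960) = sqrt(219/223 - 25960) = sqrt(-5788861/223) = I*sqrt(1290916003)/223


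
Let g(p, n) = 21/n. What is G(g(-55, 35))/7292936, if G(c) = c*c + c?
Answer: 3/22790425 ≈ 1.3163e-7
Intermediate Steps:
G(c) = c + c² (G(c) = c² + c = c + c²)
G(g(-55, 35))/7292936 = ((21/35)*(1 + 21/35))/7292936 = ((21*(1/35))*(1 + 21*(1/35)))*(1/7292936) = (3*(1 + ⅗)/5)*(1/7292936) = ((⅗)*(8/5))*(1/7292936) = (24/25)*(1/7292936) = 3/22790425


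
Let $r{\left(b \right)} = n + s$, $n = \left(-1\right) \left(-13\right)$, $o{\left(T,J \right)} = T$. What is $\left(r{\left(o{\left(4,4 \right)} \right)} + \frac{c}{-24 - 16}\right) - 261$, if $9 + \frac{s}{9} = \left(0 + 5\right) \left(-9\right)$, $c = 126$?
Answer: $- \frac{14743}{20} \approx -737.15$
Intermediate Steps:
$n = 13$
$s = -486$ ($s = -81 + 9 \left(0 + 5\right) \left(-9\right) = -81 + 9 \cdot 5 \left(-9\right) = -81 + 9 \left(-45\right) = -81 - 405 = -486$)
$r{\left(b \right)} = -473$ ($r{\left(b \right)} = 13 - 486 = -473$)
$\left(r{\left(o{\left(4,4 \right)} \right)} + \frac{c}{-24 - 16}\right) - 261 = \left(-473 + \frac{1}{-24 - 16} \cdot 126\right) - 261 = \left(-473 + \frac{1}{-40} \cdot 126\right) - 261 = \left(-473 - \frac{63}{20}\right) - 261 = - \frac{9523}{20} - 261 = - \frac{14743}{20}$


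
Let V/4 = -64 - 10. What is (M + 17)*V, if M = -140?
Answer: 36408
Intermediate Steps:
V = -296 (V = 4*(-64 - 10) = 4*(-74) = -296)
(M + 17)*V = (-140 + 17)*(-296) = -123*(-296) = 36408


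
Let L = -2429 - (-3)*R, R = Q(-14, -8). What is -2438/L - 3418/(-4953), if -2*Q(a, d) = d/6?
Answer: 6790300/4006977 ≈ 1.6946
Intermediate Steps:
Q(a, d) = -d/12 (Q(a, d) = -d/(2*6) = -d/12)
R = ⅔ (R = -1/12*(-8) = ⅔ ≈ 0.66667)
L = -2427 (L = -2429 - (-3)*2/3 = -2429 - 1*(-2) = -2429 + 2 = -2427)
-2438/L - 3418/(-4953) = -2438/(-2427) - 3418/(-4953) = -2438*(-1/2427) - 3418*(-1/4953) = 2438/2427 + 3418/4953 = 6790300/4006977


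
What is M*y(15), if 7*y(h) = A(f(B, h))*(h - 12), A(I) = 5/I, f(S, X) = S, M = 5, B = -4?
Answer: -75/28 ≈ -2.6786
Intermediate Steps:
y(h) = 15/7 - 5*h/28 (y(h) = ((5/(-4))*(h - 12))/7 = ((5*(-1/4))*(-12 + h))/7 = (-5*(-12 + h)/4)/7 = (15 - 5*h/4)/7 = 15/7 - 5*h/28)
M*y(15) = 5*(15/7 - 5/28*15) = 5*(15/7 - 75/28) = 5*(-15/28) = -75/28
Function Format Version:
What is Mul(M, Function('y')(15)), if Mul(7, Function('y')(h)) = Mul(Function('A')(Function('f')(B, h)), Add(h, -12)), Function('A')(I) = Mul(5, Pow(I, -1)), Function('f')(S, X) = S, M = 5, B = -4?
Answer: Rational(-75, 28) ≈ -2.6786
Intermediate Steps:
Function('y')(h) = Add(Rational(15, 7), Mul(Rational(-5, 28), h)) (Function('y')(h) = Mul(Rational(1, 7), Mul(Mul(5, Pow(-4, -1)), Add(h, -12))) = Mul(Rational(1, 7), Mul(Mul(5, Rational(-1, 4)), Add(-12, h))) = Mul(Rational(1, 7), Mul(Rational(-5, 4), Add(-12, h))) = Mul(Rational(1, 7), Add(15, Mul(Rational(-5, 4), h))) = Add(Rational(15, 7), Mul(Rational(-5, 28), h)))
Mul(M, Function('y')(15)) = Mul(5, Add(Rational(15, 7), Mul(Rational(-5, 28), 15))) = Mul(5, Add(Rational(15, 7), Rational(-75, 28))) = Mul(5, Rational(-15, 28)) = Rational(-75, 28)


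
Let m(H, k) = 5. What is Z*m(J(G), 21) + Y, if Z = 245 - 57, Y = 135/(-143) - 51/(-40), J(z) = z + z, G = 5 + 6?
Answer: 5378693/5720 ≈ 940.33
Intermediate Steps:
G = 11
J(z) = 2*z
Y = 1893/5720 (Y = 135*(-1/143) - 51*(-1/40) = -135/143 + 51/40 = 1893/5720 ≈ 0.33094)
Z = 188
Z*m(J(G), 21) + Y = 188*5 + 1893/5720 = 940 + 1893/5720 = 5378693/5720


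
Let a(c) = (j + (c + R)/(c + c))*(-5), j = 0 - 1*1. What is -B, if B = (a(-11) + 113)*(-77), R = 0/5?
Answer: 17787/2 ≈ 8893.5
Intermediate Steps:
j = -1 (j = 0 - 1 = -1)
R = 0 (R = 0*(⅕) = 0)
a(c) = 5/2 (a(c) = (-1 + (c + 0)/(c + c))*(-5) = (-1 + c/((2*c)))*(-5) = (-1 + c*(1/(2*c)))*(-5) = (-1 + ½)*(-5) = -½*(-5) = 5/2)
B = -17787/2 (B = (5/2 + 113)*(-77) = (231/2)*(-77) = -17787/2 ≈ -8893.5)
-B = -1*(-17787/2) = 17787/2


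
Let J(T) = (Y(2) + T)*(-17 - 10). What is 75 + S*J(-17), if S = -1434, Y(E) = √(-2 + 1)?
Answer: -658131 + 38718*I ≈ -6.5813e+5 + 38718.0*I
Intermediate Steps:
Y(E) = I (Y(E) = √(-1) = I)
J(T) = -27*I - 27*T (J(T) = (I + T)*(-17 - 10) = (I + T)*(-27) = -27*I - 27*T)
75 + S*J(-17) = 75 - 1434*(-27*I - 27*(-17)) = 75 - 1434*(-27*I + 459) = 75 - 1434*(459 - 27*I) = 75 + (-658206 + 38718*I) = -658131 + 38718*I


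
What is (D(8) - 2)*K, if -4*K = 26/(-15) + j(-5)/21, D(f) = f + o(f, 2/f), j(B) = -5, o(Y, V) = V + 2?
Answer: 2277/560 ≈ 4.0661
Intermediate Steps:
o(Y, V) = 2 + V
D(f) = 2 + f + 2/f (D(f) = f + (2 + 2/f) = 2 + f + 2/f)
K = 69/140 (K = -(26/(-15) - 5/21)/4 = -(26*(-1/15) - 5*1/21)/4 = -(-26/15 - 5/21)/4 = -¼*(-69/35) = 69/140 ≈ 0.49286)
(D(8) - 2)*K = ((2 + 8 + 2/8) - 2)*(69/140) = ((2 + 8 + 2*(⅛)) - 2)*(69/140) = ((2 + 8 + ¼) - 2)*(69/140) = (41/4 - 2)*(69/140) = (33/4)*(69/140) = 2277/560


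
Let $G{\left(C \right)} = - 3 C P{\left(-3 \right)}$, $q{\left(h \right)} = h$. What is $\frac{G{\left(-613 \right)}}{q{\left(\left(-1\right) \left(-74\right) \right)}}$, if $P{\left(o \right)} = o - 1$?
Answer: $- \frac{3678}{37} \approx -99.405$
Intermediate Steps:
$P{\left(o \right)} = -1 + o$
$G{\left(C \right)} = 12 C$ ($G{\left(C \right)} = - 3 C \left(-1 - 3\right) = - 3 C \left(-4\right) = 12 C$)
$\frac{G{\left(-613 \right)}}{q{\left(\left(-1\right) \left(-74\right) \right)}} = \frac{12 \left(-613\right)}{\left(-1\right) \left(-74\right)} = - \frac{7356}{74} = \left(-7356\right) \frac{1}{74} = - \frac{3678}{37}$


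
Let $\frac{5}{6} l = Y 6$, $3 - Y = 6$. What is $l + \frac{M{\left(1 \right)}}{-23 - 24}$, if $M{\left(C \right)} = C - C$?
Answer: $- \frac{108}{5} \approx -21.6$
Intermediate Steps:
$Y = -3$ ($Y = 3 - 6 = -3$)
$l = - \frac{108}{5}$ ($l = \frac{6 \left(\left(-3\right) 6\right)}{5} = \frac{6}{5} \left(-18\right) = - \frac{108}{5} \approx -21.6$)
$M{\left(C \right)} = 0$
$l + \frac{M{\left(1 \right)}}{-23 - 24} = - \frac{108}{5} + \frac{1}{-23 - 24} \cdot 0 = - \frac{108}{5} + \frac{1}{-47} \cdot 0 = - \frac{108}{5} - 0 = - \frac{108}{5} + 0 = - \frac{108}{5}$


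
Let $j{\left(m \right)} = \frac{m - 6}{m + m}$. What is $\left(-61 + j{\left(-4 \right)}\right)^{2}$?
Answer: $\frac{57121}{16} \approx 3570.1$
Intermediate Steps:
$j{\left(m \right)} = \frac{-6 + m}{2 m}$
$\left(-61 + j{\left(-4 \right)}\right)^{2} = \left(-61 + \frac{-6 - 4}{2 \left(-4\right)}\right)^{2} = \left(-61 + \frac{1}{2} \left(- \frac{1}{4}\right) \left(-10\right)\right)^{2} = \left(-61 + \frac{5}{4}\right)^{2} = \left(- \frac{239}{4}\right)^{2} = \frac{57121}{16}$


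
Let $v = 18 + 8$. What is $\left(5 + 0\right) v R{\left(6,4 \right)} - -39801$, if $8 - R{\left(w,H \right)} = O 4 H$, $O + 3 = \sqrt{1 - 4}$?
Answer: $47081 - 2080 i \sqrt{3} \approx 47081.0 - 3602.7 i$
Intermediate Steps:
$v = 26$
$O = -3 + i \sqrt{3}$ ($O = -3 + \sqrt{1 - 4} = -3 + \sqrt{-3} = -3 + i \sqrt{3} \approx -3.0 + 1.732 i$)
$R{\left(w,H \right)} = 8 - H \left(-12 + 4 i \sqrt{3}\right)$ ($R{\left(w,H \right)} = 8 - \left(-3 + i \sqrt{3}\right) 4 H = 8 - \left(-12 + 4 i \sqrt{3}\right) H = 8 - H \left(-12 + 4 i \sqrt{3}\right)$)
$\left(5 + 0\right) v R{\left(6,4 \right)} - -39801 = \left(5 + 0\right) 26 \left(8 + 4 \cdot 4 \left(3 - i \sqrt{3}\right)\right) - -39801 = 5 \cdot 26 \left(8 + \left(48 - 16 i \sqrt{3}\right)\right) + 39801 = 130 \left(56 - 16 i \sqrt{3}\right) + 39801 = \left(7280 - 2080 i \sqrt{3}\right) + 39801 = 47081 - 2080 i \sqrt{3}$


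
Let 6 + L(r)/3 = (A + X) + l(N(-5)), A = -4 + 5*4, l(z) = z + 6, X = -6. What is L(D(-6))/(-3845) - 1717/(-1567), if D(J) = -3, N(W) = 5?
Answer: 1306270/1205023 ≈ 1.0840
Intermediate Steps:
l(z) = 6 + z
A = 16 (A = -4 + 20 = 16)
L(r) = 45 (L(r) = -18 + 3*((16 - 6) + (6 + 5)) = -18 + 3*(10 + 11) = -18 + 3*21 = -18 + 63 = 45)
L(D(-6))/(-3845) - 1717/(-1567) = 45/(-3845) - 1717/(-1567) = 45*(-1/3845) - 1717*(-1/1567) = -9/769 + 1717/1567 = 1306270/1205023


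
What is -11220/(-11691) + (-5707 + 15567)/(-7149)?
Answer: -3895720/9286551 ≈ -0.41950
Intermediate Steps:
-11220/(-11691) + (-5707 + 15567)/(-7149) = -11220*(-1/11691) + 9860*(-1/7149) = 3740/3897 - 9860/7149 = -3895720/9286551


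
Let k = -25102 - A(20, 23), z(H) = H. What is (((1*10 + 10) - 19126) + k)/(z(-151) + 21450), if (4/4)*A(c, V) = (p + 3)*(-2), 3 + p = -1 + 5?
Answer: -44200/21299 ≈ -2.0752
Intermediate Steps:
p = 1 (p = -3 + (-1 + 5) = -3 + 4 = 1)
A(c, V) = -8 (A(c, V) = (1 + 3)*(-2) = 4*(-2) = -8)
k = -25094 (k = -25102 - 1*(-8) = -25102 + 8 = -25094)
(((1*10 + 10) - 19126) + k)/(z(-151) + 21450) = (((1*10 + 10) - 19126) - 25094)/(-151 + 21450) = (((10 + 10) - 19126) - 25094)/21299 = ((20 - 19126) - 25094)*(1/21299) = (-19106 - 25094)*(1/21299) = -44200*1/21299 = -44200/21299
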